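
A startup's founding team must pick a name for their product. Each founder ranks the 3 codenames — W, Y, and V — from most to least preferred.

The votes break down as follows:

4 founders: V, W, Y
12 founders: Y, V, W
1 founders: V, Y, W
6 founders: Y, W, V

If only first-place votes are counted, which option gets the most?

Y

First-place vote totals:
  W: 0
  Y: 18
  V: 5
Y has the most first-place votes.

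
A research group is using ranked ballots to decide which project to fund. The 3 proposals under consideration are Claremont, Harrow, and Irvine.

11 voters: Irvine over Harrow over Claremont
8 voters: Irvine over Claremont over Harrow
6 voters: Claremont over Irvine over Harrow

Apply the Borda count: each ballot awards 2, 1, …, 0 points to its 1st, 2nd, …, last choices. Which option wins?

Borda scores:
  Claremont: 11·0 + 8·1 + 6·2 = 20
  Harrow: 11·1 + 8·0 + 6·0 = 11
  Irvine: 11·2 + 8·2 + 6·1 = 44
Irvine has the highest total.

Irvine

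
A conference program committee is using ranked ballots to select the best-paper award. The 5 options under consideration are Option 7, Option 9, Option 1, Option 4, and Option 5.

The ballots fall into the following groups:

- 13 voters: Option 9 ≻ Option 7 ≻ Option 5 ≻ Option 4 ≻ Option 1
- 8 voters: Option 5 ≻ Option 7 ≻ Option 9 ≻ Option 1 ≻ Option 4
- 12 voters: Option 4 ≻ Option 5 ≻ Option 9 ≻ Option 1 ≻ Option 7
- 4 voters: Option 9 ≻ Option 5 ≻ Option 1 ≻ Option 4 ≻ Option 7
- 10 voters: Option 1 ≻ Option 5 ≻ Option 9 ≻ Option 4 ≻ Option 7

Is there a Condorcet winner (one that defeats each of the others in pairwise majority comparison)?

Head-to-head results (47 voters total):
Option 7 vs Option 9: Option 9 wins 39–8.
Option 7 vs Option 1: Option 1 wins 26–21.
Option 7 vs Option 4: Option 4 wins 26–21.
Option 7 vs Option 5: Option 5 wins 34–13.
Option 9 vs Option 1: Option 9 wins 37–10.
Option 9 vs Option 4: Option 9 wins 35–12.
Option 9 vs Option 5: Option 5 wins 30–17.
Option 1 vs Option 4: Option 4 wins 25–22.
Option 1 vs Option 5: Option 5 wins 37–10.
Option 4 vs Option 5: Option 5 wins 35–12.
Option 5 beats each rival — Option 7 (34–13), Option 9 (30–17), Option 1 (37–10), Option 4 (35–12) — so Option 5 is the Condorcet winner.

Yes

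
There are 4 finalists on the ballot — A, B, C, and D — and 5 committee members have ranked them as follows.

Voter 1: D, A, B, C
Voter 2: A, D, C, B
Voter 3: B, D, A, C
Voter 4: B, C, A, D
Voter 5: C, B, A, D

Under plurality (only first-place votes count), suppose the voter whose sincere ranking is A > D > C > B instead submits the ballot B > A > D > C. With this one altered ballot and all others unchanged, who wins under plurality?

First-place totals with the altered ballot: A 0, B 3, C 1, D 1.
The winner is unchanged: still B.

B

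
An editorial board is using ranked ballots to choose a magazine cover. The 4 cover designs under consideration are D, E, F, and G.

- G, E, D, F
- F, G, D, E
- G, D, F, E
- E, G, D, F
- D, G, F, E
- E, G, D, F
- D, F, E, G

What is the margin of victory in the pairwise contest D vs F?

Ballots ranking D above F: 6.
Ballots ranking F above D: 1.
D wins 6–1, a margin of 5.

5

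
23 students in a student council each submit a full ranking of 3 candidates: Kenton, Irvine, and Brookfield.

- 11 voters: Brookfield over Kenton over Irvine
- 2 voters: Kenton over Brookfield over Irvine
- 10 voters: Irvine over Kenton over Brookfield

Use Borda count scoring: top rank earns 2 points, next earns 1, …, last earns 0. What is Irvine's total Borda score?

20

Borda scores:
  Kenton: 11·1 + 2·2 + 10·1 = 25
  Irvine: 11·0 + 2·0 + 10·2 = 20
  Brookfield: 11·2 + 2·1 + 10·0 = 24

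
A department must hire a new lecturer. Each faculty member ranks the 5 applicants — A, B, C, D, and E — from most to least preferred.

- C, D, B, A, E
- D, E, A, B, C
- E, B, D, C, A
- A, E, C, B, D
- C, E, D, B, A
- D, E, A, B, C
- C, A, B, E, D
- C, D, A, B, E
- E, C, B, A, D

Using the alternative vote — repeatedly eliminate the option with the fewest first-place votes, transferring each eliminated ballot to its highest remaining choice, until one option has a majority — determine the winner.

E

Round 1: C 4, D 2, E 2, A 1, B 0. B has the fewest and is eliminated.
Round 2: C 4, D 2, E 2, A 1. A has the fewest and is eliminated.
Round 3: C 4, E 3, D 2. D has the fewest and is eliminated.
Round 4: E 5, C 4. E has a majority.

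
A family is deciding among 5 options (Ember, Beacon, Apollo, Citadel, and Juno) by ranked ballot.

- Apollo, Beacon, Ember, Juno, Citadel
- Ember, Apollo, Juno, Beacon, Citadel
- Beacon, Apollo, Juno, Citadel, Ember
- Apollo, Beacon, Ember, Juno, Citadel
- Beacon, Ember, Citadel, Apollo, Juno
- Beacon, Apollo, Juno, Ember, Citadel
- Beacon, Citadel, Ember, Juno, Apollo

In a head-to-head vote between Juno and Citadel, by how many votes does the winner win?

3

Ballots ranking Juno above Citadel: 5.
Ballots ranking Citadel above Juno: 2.
Juno wins 5–2, a margin of 3.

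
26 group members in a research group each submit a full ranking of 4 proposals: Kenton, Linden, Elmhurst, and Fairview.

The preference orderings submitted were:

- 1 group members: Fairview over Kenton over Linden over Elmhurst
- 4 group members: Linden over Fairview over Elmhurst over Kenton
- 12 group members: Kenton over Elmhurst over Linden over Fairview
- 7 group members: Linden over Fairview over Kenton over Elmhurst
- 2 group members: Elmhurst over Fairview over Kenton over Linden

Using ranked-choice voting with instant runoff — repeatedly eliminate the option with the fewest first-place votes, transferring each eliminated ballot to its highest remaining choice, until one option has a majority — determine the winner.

Kenton

Round 1: Kenton 12, Linden 11, Elmhurst 2, Fairview 1. Fairview has the fewest and is eliminated.
Round 2: Kenton 13, Linden 11, Elmhurst 2. Elmhurst has the fewest and is eliminated.
Round 3: Kenton 15, Linden 11. Kenton has a majority.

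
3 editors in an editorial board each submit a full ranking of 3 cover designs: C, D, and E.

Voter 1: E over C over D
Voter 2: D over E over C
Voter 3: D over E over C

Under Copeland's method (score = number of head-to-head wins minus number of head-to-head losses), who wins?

Pairwise results:
  C vs D: D wins 2–1.
  C vs E: E wins 3–0.
  D vs E: D wins 2–1.
Copeland scores (wins − losses):
  C: 0 − 2 = -2
  D: 2 − 0 = 2
  E: 1 − 1 = 0
D has the best Copeland score.

D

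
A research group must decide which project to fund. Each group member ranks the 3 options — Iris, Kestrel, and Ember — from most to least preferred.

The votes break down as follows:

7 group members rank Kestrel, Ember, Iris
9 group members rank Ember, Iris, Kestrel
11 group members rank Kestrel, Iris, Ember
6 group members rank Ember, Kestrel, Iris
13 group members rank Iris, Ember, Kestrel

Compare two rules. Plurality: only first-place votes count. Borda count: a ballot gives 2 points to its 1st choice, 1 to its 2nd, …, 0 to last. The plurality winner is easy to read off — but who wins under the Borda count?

Plurality first-place counts: Iris 13, Kestrel 18, Ember 15 → Kestrel.
Borda totals: Iris 46, Kestrel 42, Ember 50 → Ember.

Ember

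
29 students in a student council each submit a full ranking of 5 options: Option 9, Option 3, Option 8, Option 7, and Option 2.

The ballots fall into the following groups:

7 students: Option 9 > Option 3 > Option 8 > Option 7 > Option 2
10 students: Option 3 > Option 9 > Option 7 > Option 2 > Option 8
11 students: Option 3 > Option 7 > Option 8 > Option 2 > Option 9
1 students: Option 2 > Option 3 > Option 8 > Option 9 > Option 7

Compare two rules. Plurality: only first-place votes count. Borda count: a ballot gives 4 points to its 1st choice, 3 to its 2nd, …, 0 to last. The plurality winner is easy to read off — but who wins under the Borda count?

Option 3

Plurality first-place counts: Option 9 7, Option 3 21, Option 8 0, Option 7 0, Option 2 1 → Option 3.
Borda totals: Option 9 59, Option 3 108, Option 8 38, Option 7 60, Option 2 25 → Option 3.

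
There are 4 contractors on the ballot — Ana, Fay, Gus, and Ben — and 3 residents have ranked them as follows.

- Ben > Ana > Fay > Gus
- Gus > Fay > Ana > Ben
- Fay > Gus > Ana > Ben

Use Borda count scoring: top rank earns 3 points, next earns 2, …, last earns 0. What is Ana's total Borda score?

4

Borda scores:
  Ana: 2 + 1 + 1 = 4
  Fay: 1 + 2 + 3 = 6
  Gus: 0 + 3 + 2 = 5
  Ben: 3 + 0 + 0 = 3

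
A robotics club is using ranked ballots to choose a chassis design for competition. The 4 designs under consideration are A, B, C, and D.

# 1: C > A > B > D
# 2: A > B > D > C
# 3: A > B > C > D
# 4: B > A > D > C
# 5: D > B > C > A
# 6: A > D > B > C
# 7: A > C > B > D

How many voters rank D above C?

4

Ballots ranking D above C: 4.
Ballots ranking C above D: 3.
So 4 of 7 voters prefer D to C.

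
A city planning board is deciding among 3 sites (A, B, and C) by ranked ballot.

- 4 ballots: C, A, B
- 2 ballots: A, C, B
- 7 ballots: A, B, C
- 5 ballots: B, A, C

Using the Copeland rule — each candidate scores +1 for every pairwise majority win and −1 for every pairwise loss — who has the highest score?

A

Pairwise results:
  A vs B: A wins 13–5.
  A vs C: A wins 14–4.
  B vs C: B wins 12–6.
Copeland scores (wins − losses):
  A: 2 − 0 = 2
  B: 1 − 1 = 0
  C: 0 − 2 = -2
A has the best Copeland score.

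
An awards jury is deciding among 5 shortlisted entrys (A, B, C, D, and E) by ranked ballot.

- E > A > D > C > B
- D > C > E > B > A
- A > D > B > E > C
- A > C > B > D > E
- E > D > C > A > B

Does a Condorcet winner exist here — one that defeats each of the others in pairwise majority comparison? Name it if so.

Head-to-head results (5 voters total):
A vs B: A wins 4–1.
A vs C: A wins 3–2.
A vs D: A wins 3–2.
A vs E: E wins 3–2.
B vs C: C wins 4–1.
B vs D: D wins 4–1.
B vs E: E wins 3–2.
C vs D: D wins 4–1.
C vs E: E wins 3–2.
D vs E: D wins 3–2.
No candidate beats all others: A beats D beats E beats A, a majority cycle.

None — there is no Condorcet winner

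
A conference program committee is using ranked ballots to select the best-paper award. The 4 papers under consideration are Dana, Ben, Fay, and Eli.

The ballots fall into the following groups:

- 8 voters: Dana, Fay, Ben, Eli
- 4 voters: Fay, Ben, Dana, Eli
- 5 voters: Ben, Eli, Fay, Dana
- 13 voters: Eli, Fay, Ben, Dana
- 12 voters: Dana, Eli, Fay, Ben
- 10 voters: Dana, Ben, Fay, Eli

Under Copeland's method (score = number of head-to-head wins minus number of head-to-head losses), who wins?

Pairwise results:
  Dana vs Ben: Dana wins 30–22.
  Dana vs Fay: Dana wins 30–22.
  Dana vs Eli: Dana wins 34–18.
  Ben vs Fay: Fay wins 37–15.
  Ben vs Eli: Ben wins 27–25.
  Fay vs Eli: Eli wins 30–22.
Copeland scores (wins − losses):
  Dana: 3 − 0 = 3
  Ben: 1 − 2 = -1
  Fay: 1 − 2 = -1
  Eli: 1 − 2 = -1
Dana has the best Copeland score.

Dana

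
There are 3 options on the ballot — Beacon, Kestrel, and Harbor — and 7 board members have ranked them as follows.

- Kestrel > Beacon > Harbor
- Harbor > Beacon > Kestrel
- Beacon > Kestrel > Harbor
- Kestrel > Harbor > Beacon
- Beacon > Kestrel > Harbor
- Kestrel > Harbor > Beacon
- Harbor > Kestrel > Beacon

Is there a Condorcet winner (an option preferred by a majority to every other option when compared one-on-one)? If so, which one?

Kestrel

Head-to-head results (7 voters total):
Beacon vs Kestrel: Kestrel wins 4–3.
Beacon vs Harbor: Harbor wins 4–3.
Kestrel vs Harbor: Kestrel wins 5–2.
Kestrel beats each rival — Beacon (4–3), Harbor (5–2) — so Kestrel is the Condorcet winner.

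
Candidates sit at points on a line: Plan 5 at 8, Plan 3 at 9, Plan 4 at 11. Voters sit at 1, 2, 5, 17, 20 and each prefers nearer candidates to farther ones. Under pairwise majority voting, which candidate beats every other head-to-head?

With single-peaked preferences on a line, the Condorcet winner is the candidate closest to the median voter.
The median voter (position 5) is closest to Plan 5 at 8.
Check: Plan 5 vs Plan 3 — voters closer to Plan 5: 3 of 5.

Plan 5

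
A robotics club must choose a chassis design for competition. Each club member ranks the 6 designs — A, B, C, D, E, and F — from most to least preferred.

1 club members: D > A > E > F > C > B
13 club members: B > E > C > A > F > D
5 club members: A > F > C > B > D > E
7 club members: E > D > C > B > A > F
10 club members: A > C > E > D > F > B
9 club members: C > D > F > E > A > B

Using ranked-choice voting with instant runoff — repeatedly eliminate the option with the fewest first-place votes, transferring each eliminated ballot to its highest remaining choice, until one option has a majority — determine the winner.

Round 1: A 15, B 13, C 9, E 7, D 1, F 0. F has the fewest and is eliminated.
Round 2: A 15, B 13, C 9, E 7, D 1. D has the fewest and is eliminated.
Round 3: A 16, B 13, C 9, E 7. E has the fewest and is eliminated.
Round 4: A 16, C 16, B 13. B has the fewest and is eliminated.
Round 5: C 29, A 16. C has a majority.

C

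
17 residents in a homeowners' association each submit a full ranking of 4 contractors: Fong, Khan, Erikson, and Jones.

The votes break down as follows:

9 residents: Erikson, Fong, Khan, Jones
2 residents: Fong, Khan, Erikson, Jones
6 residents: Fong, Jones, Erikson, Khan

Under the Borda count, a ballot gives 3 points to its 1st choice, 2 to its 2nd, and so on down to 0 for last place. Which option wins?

Fong

Borda scores:
  Fong: 9·2 + 2·3 + 6·3 = 42
  Khan: 9·1 + 2·2 + 6·0 = 13
  Erikson: 9·3 + 2·1 + 6·1 = 35
  Jones: 9·0 + 2·0 + 6·2 = 12
Fong has the highest total.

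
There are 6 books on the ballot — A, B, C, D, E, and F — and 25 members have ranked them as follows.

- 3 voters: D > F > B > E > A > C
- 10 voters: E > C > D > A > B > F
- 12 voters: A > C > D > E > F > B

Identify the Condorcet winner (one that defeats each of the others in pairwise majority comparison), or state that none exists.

There is no Condorcet winner

Head-to-head results (25 voters total):
A vs B: A wins 22–3.
A vs C: A wins 15–10.
A vs D: D wins 13–12.
A vs E: E wins 13–12.
A vs F: A wins 22–3.
B vs C: C wins 22–3.
B vs D: D wins 25–0.
B vs E: E wins 22–3.
B vs F: F wins 15–10.
C vs D: C wins 22–3.
C vs E: E wins 13–12.
C vs F: C wins 22–3.
D vs E: D wins 15–10.
D vs F: D wins 25–0.
E vs F: E wins 22–3.
No candidate beats all others: A beats C beats D beats A, a majority cycle.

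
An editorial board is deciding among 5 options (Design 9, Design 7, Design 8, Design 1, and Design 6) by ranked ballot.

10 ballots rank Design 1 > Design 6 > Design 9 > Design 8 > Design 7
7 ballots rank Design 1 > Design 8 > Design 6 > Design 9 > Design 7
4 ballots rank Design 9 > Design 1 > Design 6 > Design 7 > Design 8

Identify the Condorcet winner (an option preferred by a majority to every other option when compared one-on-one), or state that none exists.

Design 1

Head-to-head results (21 voters total):
Design 9 vs Design 7: Design 9 wins 21–0.
Design 9 vs Design 8: Design 9 wins 14–7.
Design 9 vs Design 1: Design 1 wins 17–4.
Design 9 vs Design 6: Design 6 wins 17–4.
Design 7 vs Design 8: Design 8 wins 17–4.
Design 7 vs Design 1: Design 1 wins 21–0.
Design 7 vs Design 6: Design 6 wins 21–0.
Design 8 vs Design 1: Design 1 wins 21–0.
Design 8 vs Design 6: Design 6 wins 14–7.
Design 1 vs Design 6: Design 1 wins 21–0.
Design 1 beats each rival — Design 9 (17–4), Design 7 (21–0), Design 8 (21–0), Design 6 (21–0) — so Design 1 is the Condorcet winner.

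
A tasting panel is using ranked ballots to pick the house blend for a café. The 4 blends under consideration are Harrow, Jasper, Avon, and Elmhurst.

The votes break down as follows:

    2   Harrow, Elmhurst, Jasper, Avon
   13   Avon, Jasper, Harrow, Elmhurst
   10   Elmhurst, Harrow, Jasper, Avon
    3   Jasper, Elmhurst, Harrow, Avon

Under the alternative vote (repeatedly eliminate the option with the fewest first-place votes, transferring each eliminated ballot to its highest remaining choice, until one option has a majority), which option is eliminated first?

Round 1: Avon 13, Elmhurst 10, Jasper 3, Harrow 2. Harrow has the fewest and is eliminated.
Round 2: Avon 13, Elmhurst 12, Jasper 3. Jasper has the fewest and is eliminated.
Round 3: Elmhurst 15, Avon 13. Elmhurst has a majority.

Harrow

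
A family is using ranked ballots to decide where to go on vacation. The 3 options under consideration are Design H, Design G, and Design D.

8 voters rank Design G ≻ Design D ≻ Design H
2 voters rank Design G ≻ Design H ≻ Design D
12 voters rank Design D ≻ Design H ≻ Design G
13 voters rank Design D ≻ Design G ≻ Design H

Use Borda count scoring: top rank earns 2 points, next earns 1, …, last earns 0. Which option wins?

Borda scores:
  Design H: 8·0 + 2·1 + 12·1 + 13·0 = 14
  Design G: 8·2 + 2·2 + 12·0 + 13·1 = 33
  Design D: 8·1 + 2·0 + 12·2 + 13·2 = 58
Design D has the highest total.

Design D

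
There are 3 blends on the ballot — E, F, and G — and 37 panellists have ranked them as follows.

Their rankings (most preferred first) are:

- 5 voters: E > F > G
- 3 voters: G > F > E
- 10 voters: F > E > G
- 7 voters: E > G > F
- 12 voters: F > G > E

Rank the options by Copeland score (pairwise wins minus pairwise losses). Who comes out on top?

F

Pairwise results:
  E vs F: F wins 25–12.
  E vs G: E wins 22–15.
  F vs G: F wins 27–10.
Copeland scores (wins − losses):
  E: 1 − 1 = 0
  F: 2 − 0 = 2
  G: 0 − 2 = -2
F has the best Copeland score.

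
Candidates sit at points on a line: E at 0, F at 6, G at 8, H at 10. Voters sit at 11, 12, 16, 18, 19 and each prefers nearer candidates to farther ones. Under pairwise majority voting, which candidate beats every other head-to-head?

With single-peaked preferences on a line, the Condorcet winner is the candidate closest to the median voter.
The median voter (position 16) is closest to H at 10.
Check: H vs G — voters closer to H: 5 of 5.

H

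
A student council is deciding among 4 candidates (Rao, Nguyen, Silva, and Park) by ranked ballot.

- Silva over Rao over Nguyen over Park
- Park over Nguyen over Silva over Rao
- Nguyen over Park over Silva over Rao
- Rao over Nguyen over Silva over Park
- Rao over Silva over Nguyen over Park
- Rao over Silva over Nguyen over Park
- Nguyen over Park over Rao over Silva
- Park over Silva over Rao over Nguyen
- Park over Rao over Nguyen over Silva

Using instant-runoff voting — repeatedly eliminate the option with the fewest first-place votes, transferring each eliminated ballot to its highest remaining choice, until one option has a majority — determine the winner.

Round 1: Rao 3, Park 3, Nguyen 2, Silva 1. Silva has the fewest and is eliminated.
Round 2: Rao 4, Park 3, Nguyen 2. Nguyen has the fewest and is eliminated.
Round 3: Park 5, Rao 4. Park has a majority.

Park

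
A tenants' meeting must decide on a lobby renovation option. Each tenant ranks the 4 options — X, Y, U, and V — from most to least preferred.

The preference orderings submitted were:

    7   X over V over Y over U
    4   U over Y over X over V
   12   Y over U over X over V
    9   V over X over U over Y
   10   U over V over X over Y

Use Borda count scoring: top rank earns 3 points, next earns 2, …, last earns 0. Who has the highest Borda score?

Borda scores:
  X: 7·3 + 4·1 + 12·1 + 9·2 + 10·1 = 65
  Y: 7·1 + 4·2 + 12·3 + 9·0 + 10·0 = 51
  U: 7·0 + 4·3 + 12·2 + 9·1 + 10·3 = 75
  V: 7·2 + 4·0 + 12·0 + 9·3 + 10·2 = 61
U has the highest total.

U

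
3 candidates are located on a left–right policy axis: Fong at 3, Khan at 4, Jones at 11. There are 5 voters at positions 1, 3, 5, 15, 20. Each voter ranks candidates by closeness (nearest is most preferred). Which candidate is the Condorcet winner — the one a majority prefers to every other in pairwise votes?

Khan

With single-peaked preferences on a line, the Condorcet winner is the candidate closest to the median voter.
The median voter (position 5) is closest to Khan at 4.
Check: Khan vs Jones — voters closer to Khan: 3 of 5.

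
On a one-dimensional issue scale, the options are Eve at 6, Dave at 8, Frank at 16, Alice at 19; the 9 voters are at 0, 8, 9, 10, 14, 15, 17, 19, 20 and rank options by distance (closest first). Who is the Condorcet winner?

Frank

With single-peaked preferences on a line, the Condorcet winner is the candidate closest to the median voter.
The median voter (position 14) is closest to Frank at 16.
Check: Frank vs Eve — voters closer to Frank: 5 of 9.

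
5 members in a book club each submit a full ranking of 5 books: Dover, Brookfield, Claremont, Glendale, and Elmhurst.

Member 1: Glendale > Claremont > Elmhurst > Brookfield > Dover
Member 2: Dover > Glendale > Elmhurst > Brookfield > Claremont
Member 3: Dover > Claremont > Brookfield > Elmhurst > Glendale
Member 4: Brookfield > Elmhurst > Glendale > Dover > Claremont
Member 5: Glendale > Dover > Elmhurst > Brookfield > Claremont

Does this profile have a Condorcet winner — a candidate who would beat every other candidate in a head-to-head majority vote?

Yes

Head-to-head results (5 voters total):
Dover vs Brookfield: Dover wins 3–2.
Dover vs Claremont: Dover wins 4–1.
Dover vs Glendale: Glendale wins 3–2.
Dover vs Elmhurst: Dover wins 3–2.
Brookfield vs Claremont: Brookfield wins 3–2.
Brookfield vs Glendale: Glendale wins 3–2.
Brookfield vs Elmhurst: Elmhurst wins 3–2.
Claremont vs Glendale: Glendale wins 4–1.
Claremont vs Elmhurst: Elmhurst wins 3–2.
Glendale vs Elmhurst: Glendale wins 3–2.
Glendale beats each rival — Dover (3–2), Brookfield (3–2), Claremont (4–1), Elmhurst (3–2) — so Glendale is the Condorcet winner.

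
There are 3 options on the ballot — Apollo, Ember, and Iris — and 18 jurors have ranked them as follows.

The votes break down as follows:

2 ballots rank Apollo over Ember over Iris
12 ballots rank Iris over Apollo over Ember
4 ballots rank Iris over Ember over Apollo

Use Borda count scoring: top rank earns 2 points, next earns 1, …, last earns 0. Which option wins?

Iris

Borda scores:
  Apollo: 2·2 + 12·1 + 4·0 = 16
  Ember: 2·1 + 12·0 + 4·1 = 6
  Iris: 2·0 + 12·2 + 4·2 = 32
Iris has the highest total.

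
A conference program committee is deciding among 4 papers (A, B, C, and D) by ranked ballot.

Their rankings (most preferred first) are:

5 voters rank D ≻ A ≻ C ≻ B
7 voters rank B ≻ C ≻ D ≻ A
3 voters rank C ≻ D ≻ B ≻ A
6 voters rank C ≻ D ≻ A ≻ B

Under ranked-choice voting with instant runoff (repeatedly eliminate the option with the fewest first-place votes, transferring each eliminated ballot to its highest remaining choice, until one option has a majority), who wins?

C

Round 1: C 9, B 7, D 5, A 0. A has the fewest and is eliminated.
Round 2: C 9, B 7, D 5. D has the fewest and is eliminated.
Round 3: C 14, B 7. C has a majority.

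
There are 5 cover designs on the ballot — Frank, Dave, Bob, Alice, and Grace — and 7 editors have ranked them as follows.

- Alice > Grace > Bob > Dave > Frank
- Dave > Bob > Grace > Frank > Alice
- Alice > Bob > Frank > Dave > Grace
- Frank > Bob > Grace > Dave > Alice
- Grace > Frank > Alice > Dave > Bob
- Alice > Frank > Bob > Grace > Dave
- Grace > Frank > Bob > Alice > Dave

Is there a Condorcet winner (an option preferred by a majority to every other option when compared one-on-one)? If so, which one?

Head-to-head results (7 voters total):
Frank vs Dave: Frank wins 5–2.
Frank vs Bob: Frank wins 4–3.
Frank vs Alice: Frank wins 4–3.
Frank vs Grace: Grace wins 4–3.
Dave vs Bob: Bob wins 5–2.
Dave vs Alice: Alice wins 5–2.
Dave vs Grace: Grace wins 5–2.
Bob vs Alice: Alice wins 4–3.
Bob vs Grace: Bob wins 4–3.
Alice vs Grace: Grace wins 4–3.
No candidate beats all others: Frank beats Bob beats Grace beats Frank, a majority cycle.

None — there is no Condorcet winner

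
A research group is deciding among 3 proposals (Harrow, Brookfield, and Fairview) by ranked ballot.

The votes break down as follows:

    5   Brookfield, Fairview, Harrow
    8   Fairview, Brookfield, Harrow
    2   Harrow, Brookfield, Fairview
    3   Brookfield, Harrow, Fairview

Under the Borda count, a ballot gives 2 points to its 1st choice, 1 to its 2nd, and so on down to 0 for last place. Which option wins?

Brookfield

Borda scores:
  Harrow: 5·0 + 8·0 + 2·2 + 3·1 = 7
  Brookfield: 5·2 + 8·1 + 2·1 + 3·2 = 26
  Fairview: 5·1 + 8·2 + 2·0 + 3·0 = 21
Brookfield has the highest total.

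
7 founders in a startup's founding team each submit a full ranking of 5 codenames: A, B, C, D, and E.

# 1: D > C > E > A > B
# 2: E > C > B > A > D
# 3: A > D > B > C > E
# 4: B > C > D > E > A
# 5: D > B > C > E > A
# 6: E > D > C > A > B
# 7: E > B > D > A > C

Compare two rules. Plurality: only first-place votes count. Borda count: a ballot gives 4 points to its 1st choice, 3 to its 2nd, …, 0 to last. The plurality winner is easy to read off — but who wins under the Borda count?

Plurality first-place counts: A 1, B 1, C 0, D 2, E 3 → E.
Borda totals: A 8, B 14, C 14, D 18, E 16 → D.

D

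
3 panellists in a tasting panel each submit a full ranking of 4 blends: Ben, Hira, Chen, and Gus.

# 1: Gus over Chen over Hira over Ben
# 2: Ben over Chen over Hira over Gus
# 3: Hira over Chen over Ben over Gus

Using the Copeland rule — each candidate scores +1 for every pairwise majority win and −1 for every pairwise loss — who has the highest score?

Pairwise results:
  Ben vs Hira: Hira wins 2–1.
  Ben vs Chen: Chen wins 2–1.
  Ben vs Gus: Ben wins 2–1.
  Hira vs Chen: Chen wins 2–1.
  Hira vs Gus: Hira wins 2–1.
  Chen vs Gus: Chen wins 2–1.
Copeland scores (wins − losses):
  Ben: 1 − 2 = -1
  Hira: 2 − 1 = 1
  Chen: 3 − 0 = 3
  Gus: 0 − 3 = -3
Chen has the best Copeland score.

Chen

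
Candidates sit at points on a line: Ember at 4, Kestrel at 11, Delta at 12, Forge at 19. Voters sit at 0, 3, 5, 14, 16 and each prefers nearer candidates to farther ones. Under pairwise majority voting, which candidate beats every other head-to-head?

With single-peaked preferences on a line, the Condorcet winner is the candidate closest to the median voter.
The median voter (position 5) is closest to Ember at 4.
Check: Ember vs Kestrel — voters closer to Ember: 3 of 5.

Ember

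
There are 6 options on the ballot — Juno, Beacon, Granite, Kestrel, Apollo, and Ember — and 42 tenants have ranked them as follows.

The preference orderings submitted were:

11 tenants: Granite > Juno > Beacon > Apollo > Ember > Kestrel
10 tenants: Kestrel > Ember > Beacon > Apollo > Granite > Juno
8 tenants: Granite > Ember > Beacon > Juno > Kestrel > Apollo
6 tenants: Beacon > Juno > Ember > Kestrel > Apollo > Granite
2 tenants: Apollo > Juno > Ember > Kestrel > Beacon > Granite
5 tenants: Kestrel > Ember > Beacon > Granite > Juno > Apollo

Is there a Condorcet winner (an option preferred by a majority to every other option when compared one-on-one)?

Head-to-head results (42 voters total):
Juno vs Beacon: Beacon wins 29–13.
Juno vs Granite: Granite wins 34–8.
Juno vs Kestrel: Juno wins 27–15.
Juno vs Apollo: Juno wins 30–12.
Juno vs Ember: Ember wins 23–19.
Beacon vs Granite: Beacon wins 23–19.
Beacon vs Kestrel: Beacon wins 25–17.
Beacon vs Apollo: Beacon wins 40–2.
Beacon vs Ember: Ember wins 25–17.
Granite vs Kestrel: Kestrel wins 23–19.
Granite vs Apollo: Granite wins 24–18.
Granite vs Ember: Ember wins 23–19.
Kestrel vs Apollo: Kestrel wins 29–13.
Kestrel vs Ember: Ember wins 27–15.
Apollo vs Ember: Ember wins 29–13.
Ember beats each rival — Juno (23–19), Beacon (25–17), Granite (23–19), Kestrel (27–15), Apollo (29–13) — so Ember is the Condorcet winner.

Yes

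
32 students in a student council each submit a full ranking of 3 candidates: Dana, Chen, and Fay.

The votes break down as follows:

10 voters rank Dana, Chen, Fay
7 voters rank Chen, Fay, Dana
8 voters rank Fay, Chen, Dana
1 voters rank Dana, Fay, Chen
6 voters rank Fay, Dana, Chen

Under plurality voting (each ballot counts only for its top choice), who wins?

First-place vote totals:
  Dana: 11
  Chen: 7
  Fay: 14
Fay has the most first-place votes.

Fay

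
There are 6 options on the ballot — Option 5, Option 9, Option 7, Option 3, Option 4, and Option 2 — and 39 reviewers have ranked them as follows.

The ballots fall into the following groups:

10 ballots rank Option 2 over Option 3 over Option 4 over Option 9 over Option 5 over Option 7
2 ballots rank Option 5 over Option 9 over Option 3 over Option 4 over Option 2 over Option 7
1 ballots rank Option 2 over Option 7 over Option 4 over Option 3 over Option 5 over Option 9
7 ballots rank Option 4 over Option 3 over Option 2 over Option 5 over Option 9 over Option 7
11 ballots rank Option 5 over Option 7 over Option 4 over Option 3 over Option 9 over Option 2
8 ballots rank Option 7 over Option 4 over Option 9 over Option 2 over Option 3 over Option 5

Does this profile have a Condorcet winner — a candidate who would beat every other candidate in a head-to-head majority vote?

No

Head-to-head results (39 voters total):
Option 5 vs Option 9: Option 5 wins 21–18.
Option 5 vs Option 7: Option 5 wins 30–9.
Option 5 vs Option 3: Option 3 wins 26–13.
Option 5 vs Option 4: Option 4 wins 26–13.
Option 5 vs Option 2: Option 2 wins 26–13.
Option 9 vs Option 7: Option 7 wins 20–19.
Option 9 vs Option 3: Option 3 wins 29–10.
Option 9 vs Option 4: Option 4 wins 37–2.
Option 9 vs Option 2: Option 9 wins 21–18.
Option 7 vs Option 3: Option 7 wins 20–19.
Option 7 vs Option 4: Option 7 wins 20–19.
Option 7 vs Option 2: Option 2 wins 20–19.
Option 3 vs Option 4: Option 4 wins 27–12.
Option 3 vs Option 2: Option 3 wins 20–19.
Option 4 vs Option 2: Option 4 wins 28–11.
No candidate beats all others: Option 5 beats Option 9 beats Option 2 beats Option 5, a majority cycle.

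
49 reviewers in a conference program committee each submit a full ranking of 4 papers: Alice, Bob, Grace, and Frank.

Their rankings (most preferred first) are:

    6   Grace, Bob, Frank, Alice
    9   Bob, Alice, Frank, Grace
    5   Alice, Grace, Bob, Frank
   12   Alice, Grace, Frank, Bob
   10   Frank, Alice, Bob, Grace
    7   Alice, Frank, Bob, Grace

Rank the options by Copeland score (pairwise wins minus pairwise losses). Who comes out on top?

Alice

Pairwise results:
  Alice vs Bob: Alice wins 34–15.
  Alice vs Grace: Alice wins 43–6.
  Alice vs Frank: Alice wins 33–16.
  Bob vs Grace: Bob wins 26–23.
  Bob vs Frank: Frank wins 29–20.
  Grace vs Frank: Frank wins 26–23.
Copeland scores (wins − losses):
  Alice: 3 − 0 = 3
  Bob: 1 − 2 = -1
  Grace: 0 − 3 = -3
  Frank: 2 − 1 = 1
Alice has the best Copeland score.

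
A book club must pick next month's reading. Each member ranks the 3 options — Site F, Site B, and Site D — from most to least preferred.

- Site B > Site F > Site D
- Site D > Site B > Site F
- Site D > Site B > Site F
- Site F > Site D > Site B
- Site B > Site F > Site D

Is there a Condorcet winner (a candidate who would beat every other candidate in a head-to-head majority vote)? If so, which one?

Head-to-head results (5 voters total):
Site F vs Site B: Site B wins 4–1.
Site F vs Site D: Site F wins 3–2.
Site B vs Site D: Site D wins 3–2.
No candidate beats all others: Site F beats Site D beats Site B beats Site F, a majority cycle.

No Condorcet winner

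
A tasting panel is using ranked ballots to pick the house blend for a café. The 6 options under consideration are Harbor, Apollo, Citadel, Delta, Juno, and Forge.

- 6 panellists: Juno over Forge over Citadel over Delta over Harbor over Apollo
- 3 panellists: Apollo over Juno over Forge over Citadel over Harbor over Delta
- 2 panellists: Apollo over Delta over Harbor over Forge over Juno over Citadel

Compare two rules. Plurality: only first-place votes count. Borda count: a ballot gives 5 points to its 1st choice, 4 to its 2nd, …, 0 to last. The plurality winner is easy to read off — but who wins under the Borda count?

Juno

Plurality first-place counts: Harbor 0, Apollo 5, Citadel 0, Delta 0, Juno 6, Forge 0 → Juno.
Borda totals: Harbor 15, Apollo 25, Citadel 24, Delta 20, Juno 44, Forge 37 → Juno.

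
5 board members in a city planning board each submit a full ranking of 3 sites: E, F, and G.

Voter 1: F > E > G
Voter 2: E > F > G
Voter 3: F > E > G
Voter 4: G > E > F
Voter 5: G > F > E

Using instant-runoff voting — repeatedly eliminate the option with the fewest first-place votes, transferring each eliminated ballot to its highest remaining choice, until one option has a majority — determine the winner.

Round 1: F 2, G 2, E 1. E has the fewest and is eliminated.
Round 2: F 3, G 2. F has a majority.

F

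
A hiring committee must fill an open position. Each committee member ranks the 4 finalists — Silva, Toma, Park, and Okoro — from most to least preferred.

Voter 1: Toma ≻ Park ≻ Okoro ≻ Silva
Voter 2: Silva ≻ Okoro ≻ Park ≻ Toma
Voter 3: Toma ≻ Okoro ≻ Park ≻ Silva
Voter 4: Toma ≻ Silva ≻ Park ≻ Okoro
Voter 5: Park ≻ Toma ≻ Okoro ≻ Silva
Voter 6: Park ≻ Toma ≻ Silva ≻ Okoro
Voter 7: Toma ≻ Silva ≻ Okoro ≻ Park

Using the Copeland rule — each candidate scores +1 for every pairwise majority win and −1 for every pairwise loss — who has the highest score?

Pairwise results:
  Silva vs Toma: Toma wins 6–1.
  Silva vs Park: Park wins 4–3.
  Silva vs Okoro: Silva wins 4–3.
  Toma vs Park: Toma wins 4–3.
  Toma vs Okoro: Toma wins 6–1.
  Park vs Okoro: Park wins 4–3.
Copeland scores (wins − losses):
  Silva: 1 − 2 = -1
  Toma: 3 − 0 = 3
  Park: 2 − 1 = 1
  Okoro: 0 − 3 = -3
Toma has the best Copeland score.

Toma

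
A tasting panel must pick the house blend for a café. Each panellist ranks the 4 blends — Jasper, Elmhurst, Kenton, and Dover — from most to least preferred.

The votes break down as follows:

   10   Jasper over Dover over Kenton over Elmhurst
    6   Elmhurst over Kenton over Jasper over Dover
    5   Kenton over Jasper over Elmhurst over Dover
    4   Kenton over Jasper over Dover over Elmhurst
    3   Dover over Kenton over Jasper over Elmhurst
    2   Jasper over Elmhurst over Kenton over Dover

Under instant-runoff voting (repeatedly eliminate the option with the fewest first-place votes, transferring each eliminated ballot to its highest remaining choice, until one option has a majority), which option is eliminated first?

Dover

Round 1: Jasper 12, Kenton 9, Elmhurst 6, Dover 3. Dover has the fewest and is eliminated.
Round 2: Jasper 12, Kenton 12, Elmhurst 6. Elmhurst has the fewest and is eliminated.
Round 3: Kenton 18, Jasper 12. Kenton has a majority.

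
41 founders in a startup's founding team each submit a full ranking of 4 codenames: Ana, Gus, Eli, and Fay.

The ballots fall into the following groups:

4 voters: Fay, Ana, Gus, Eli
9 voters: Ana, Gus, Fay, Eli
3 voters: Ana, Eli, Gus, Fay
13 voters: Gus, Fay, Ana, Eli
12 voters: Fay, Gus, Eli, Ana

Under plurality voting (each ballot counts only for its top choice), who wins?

Fay

First-place vote totals:
  Ana: 12
  Gus: 13
  Eli: 0
  Fay: 16
Fay has the most first-place votes.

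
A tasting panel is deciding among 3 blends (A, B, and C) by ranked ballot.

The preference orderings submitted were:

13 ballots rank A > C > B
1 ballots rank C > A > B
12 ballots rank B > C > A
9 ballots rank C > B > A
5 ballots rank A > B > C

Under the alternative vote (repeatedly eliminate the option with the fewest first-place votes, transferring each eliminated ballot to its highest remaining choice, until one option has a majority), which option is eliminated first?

C

Round 1: A 18, B 12, C 10. C has the fewest and is eliminated.
Round 2: B 21, A 19. B has a majority.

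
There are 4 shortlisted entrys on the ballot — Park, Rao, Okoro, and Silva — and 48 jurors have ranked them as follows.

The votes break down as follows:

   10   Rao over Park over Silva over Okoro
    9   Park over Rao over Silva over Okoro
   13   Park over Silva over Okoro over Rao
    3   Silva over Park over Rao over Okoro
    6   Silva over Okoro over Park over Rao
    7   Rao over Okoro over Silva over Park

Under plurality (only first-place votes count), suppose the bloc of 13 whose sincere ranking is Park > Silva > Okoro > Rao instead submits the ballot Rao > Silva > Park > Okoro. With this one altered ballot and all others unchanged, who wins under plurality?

First-place totals with the altered ballot: Park 9, Rao 30, Okoro 0, Silva 9.
The switch changes the winner from Park to Rao.

Rao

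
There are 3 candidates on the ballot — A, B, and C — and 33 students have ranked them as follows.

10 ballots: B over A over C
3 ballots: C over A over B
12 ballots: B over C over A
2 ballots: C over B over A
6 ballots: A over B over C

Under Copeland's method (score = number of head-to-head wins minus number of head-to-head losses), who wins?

B

Pairwise results:
  A vs B: B wins 24–9.
  A vs C: C wins 17–16.
  B vs C: B wins 28–5.
Copeland scores (wins − losses):
  A: 0 − 2 = -2
  B: 2 − 0 = 2
  C: 1 − 1 = 0
B has the best Copeland score.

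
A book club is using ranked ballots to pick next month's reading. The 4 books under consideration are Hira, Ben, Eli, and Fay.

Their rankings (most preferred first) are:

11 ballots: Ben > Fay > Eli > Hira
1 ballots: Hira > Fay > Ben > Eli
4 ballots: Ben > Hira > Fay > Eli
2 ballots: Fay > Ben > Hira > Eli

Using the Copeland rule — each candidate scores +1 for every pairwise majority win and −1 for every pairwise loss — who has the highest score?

Ben

Pairwise results:
  Hira vs Ben: Ben wins 17–1.
  Hira vs Eli: Eli wins 11–7.
  Hira vs Fay: Fay wins 13–5.
  Ben vs Eli: Ben wins 18–0.
  Ben vs Fay: Ben wins 15–3.
  Eli vs Fay: Fay wins 18–0.
Copeland scores (wins − losses):
  Hira: 0 − 3 = -3
  Ben: 3 − 0 = 3
  Eli: 1 − 2 = -1
  Fay: 2 − 1 = 1
Ben has the best Copeland score.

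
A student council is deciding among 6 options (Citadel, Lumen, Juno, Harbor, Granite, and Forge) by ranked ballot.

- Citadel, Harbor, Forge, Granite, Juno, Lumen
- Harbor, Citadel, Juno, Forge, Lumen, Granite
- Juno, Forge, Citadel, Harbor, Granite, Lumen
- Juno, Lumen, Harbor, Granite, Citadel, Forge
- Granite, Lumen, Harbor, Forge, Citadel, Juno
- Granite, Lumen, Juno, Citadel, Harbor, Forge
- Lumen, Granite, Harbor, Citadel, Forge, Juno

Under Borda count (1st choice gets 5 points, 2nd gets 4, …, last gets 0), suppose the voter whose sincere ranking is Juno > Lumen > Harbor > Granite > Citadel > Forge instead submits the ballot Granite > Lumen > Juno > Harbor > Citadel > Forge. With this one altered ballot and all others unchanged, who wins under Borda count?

Borda totals with the altered ballot: Citadel 18, Lumen 18, Juno 15, Harbor 20, Granite 22, Forge 12.
The switch changes the winner from Harbor to Granite.

Granite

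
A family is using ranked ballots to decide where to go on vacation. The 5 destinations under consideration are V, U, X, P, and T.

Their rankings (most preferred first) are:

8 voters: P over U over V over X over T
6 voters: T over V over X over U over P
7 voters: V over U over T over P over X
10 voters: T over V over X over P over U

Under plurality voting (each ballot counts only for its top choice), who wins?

T

First-place vote totals:
  V: 7
  U: 0
  X: 0
  P: 8
  T: 16
T has the most first-place votes.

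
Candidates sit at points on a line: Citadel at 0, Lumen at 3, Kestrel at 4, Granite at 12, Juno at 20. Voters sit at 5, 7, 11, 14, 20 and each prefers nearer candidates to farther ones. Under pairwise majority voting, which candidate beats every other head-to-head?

With single-peaked preferences on a line, the Condorcet winner is the candidate closest to the median voter.
The median voter (position 11) is closest to Granite at 12.
Check: Granite vs Lumen — voters closer to Granite: 3 of 5.

Granite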